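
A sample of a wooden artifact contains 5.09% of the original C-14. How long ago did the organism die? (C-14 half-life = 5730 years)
Age = t½ × log₂(1/ratio) = 24620 years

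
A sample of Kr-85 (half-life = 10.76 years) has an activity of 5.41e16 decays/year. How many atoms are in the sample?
N = A/λ = 8.398e17 atoms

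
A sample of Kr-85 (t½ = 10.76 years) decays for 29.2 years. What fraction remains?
N/N₀ = (1/2)^(t/t½) = 0.1524 = 15.2%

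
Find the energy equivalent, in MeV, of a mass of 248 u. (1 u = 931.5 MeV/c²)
E = mc² = 2.31e5 MeV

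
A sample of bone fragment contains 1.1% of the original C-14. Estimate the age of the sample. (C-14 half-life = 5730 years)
Age = t½ × log₂(1/ratio) = 37280 years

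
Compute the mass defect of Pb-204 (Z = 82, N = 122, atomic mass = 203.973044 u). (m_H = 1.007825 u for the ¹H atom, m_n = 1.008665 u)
Δm = Z·m_H + N·m_n − M = 1.726 u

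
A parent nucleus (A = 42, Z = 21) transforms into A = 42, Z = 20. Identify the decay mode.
ΔA = 0, ΔZ = -1 ⇒ beta-plus decay (β⁺) or electron capture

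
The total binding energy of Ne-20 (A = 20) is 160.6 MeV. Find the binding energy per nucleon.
B.E./A = 160.6/20 = 8.03 MeV/nucleon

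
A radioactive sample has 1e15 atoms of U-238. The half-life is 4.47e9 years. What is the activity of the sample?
A = λN = 1.551e5 decays/year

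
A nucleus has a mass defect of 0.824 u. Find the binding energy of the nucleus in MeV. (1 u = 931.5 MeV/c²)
B.E. = Δm × 931.5 = 767.6 MeV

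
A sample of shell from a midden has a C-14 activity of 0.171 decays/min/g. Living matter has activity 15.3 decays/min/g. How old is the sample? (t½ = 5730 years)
Age = t½ × log₂(A₀/A) = 37150 years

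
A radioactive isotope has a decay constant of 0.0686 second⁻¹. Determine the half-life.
t½ = ln(2)/λ = 10.1 seconds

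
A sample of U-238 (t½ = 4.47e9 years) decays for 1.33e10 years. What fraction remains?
N/N₀ = (1/2)^(t/t½) = 0.1272 = 12.7%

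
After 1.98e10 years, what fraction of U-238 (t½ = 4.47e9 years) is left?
N/N₀ = (1/2)^(t/t½) = 0.04641 = 4.64%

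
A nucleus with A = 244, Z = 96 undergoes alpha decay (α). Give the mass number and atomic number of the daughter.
Daughter: A = 240, Z = 94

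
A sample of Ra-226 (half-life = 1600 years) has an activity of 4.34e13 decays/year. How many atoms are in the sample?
N = A/λ = 1.002e17 atoms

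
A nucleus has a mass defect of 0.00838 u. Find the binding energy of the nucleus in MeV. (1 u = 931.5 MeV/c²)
B.E. = Δm × 931.5 = 7.806 MeV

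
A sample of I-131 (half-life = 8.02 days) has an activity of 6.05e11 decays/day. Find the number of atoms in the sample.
N = A/λ = 7e12 atoms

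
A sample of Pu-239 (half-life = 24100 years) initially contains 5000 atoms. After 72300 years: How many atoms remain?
N = N₀(1/2)^(t/t½) = 625 atoms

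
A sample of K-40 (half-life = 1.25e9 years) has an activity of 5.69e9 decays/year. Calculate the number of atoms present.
N = A/λ = 1.026e19 atoms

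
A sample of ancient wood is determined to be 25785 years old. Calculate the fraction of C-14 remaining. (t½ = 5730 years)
N/N₀ = (1/2)^(t/t½) = 0.04419 = 4.42%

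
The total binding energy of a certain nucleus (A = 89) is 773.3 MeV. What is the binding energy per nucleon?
B.E./A = 773.3/89 = 8.689 MeV/nucleon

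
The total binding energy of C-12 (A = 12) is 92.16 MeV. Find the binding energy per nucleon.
B.E./A = 92.16/12 = 7.68 MeV/nucleon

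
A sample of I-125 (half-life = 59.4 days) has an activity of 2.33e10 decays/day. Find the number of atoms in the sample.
N = A/λ = 1.997e12 atoms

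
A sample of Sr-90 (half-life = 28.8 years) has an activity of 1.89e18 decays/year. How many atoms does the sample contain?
N = A/λ = 7.853e19 atoms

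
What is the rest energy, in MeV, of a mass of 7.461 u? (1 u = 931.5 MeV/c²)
E = mc² = 6950 MeV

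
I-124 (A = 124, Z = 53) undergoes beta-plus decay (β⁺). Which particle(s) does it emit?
β⁺: positron (e⁺) + neutrino (νₑ)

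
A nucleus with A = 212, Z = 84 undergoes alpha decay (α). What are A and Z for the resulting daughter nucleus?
Daughter: A = 208, Z = 82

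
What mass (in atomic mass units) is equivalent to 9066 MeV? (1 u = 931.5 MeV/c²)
m = E/c² = 9.733 u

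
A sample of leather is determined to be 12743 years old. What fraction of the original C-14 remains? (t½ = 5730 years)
N/N₀ = (1/2)^(t/t½) = 0.2141 = 21.4%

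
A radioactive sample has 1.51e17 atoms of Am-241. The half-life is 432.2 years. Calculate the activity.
A = λN = 2.422e14 decays/year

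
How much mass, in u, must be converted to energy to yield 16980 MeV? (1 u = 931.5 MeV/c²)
m = E/c² = 18.23 u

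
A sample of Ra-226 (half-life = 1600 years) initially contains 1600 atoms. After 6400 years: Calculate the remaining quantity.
N = N₀(1/2)^(t/t½) = 100 atoms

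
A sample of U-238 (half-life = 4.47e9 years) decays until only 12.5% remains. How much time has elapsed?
t = t½ × log₂(N₀/N) = 1.341e10 years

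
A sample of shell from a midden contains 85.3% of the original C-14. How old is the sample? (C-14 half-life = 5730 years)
Age = t½ × log₂(1/ratio) = 1314 years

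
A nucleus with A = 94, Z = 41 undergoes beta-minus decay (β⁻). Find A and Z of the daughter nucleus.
Daughter: A = 94, Z = 42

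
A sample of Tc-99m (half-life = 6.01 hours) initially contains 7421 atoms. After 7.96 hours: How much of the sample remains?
N = N₀(1/2)^(t/t½) = 2963 atoms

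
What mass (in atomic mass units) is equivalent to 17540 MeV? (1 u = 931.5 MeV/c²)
m = E/c² = 18.83 u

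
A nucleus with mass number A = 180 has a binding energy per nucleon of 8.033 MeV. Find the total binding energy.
B.E. = 8.033 × 180 = 1446 MeV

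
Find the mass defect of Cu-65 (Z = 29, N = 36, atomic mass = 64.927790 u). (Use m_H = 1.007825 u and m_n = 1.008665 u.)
Δm = Z·m_H + N·m_n − M = 0.6111 u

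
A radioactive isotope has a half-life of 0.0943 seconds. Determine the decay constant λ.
λ = ln(2)/t½ = 7.35 second⁻¹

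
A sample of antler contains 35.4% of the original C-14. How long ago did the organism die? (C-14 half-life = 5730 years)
Age = t½ × log₂(1/ratio) = 8585 years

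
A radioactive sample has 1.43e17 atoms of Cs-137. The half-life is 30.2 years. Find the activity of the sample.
A = λN = 3.282e15 decays/year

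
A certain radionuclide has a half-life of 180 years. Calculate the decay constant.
λ = ln(2)/t½ = 0.003851 year⁻¹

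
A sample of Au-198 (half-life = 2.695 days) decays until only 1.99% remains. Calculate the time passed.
t = t½ × log₂(N₀/N) = 15.23 days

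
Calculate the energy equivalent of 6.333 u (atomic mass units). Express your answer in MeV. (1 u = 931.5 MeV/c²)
E = mc² = 5899 MeV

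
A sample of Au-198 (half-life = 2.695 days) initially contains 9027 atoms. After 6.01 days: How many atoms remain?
N = N₀(1/2)^(t/t½) = 1924 atoms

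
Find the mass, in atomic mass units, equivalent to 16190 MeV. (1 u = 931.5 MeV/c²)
m = E/c² = 17.38 u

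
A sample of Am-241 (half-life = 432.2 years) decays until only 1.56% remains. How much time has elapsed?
t = t½ × log₂(N₀/N) = 2594 years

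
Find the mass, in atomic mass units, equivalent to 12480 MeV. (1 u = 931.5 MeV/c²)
m = E/c² = 13.4 u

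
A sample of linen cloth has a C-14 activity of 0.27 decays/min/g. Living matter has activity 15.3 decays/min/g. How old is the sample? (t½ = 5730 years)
Age = t½ × log₂(A₀/A) = 33370 years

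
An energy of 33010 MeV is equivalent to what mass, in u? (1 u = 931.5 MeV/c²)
m = E/c² = 35.44 u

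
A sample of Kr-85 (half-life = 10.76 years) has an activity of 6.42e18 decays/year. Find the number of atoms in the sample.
N = A/λ = 9.966e19 atoms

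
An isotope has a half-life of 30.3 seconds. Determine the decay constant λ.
λ = ln(2)/t½ = 0.02288 second⁻¹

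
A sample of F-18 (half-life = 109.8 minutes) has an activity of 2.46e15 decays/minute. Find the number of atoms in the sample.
N = A/λ = 3.897e17 atoms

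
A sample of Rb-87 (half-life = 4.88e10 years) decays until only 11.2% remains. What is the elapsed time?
t = t½ × log₂(N₀/N) = 1.541e11 years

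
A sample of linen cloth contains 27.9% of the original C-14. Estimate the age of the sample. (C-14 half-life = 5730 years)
Age = t½ × log₂(1/ratio) = 10550 years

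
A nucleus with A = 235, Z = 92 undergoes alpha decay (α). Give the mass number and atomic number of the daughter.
Daughter: A = 231, Z = 90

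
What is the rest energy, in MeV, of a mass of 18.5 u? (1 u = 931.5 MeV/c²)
E = mc² = 17230 MeV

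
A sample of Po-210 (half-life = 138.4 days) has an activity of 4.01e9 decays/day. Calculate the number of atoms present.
N = A/λ = 8.007e11 atoms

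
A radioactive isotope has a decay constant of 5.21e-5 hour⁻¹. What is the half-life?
t½ = ln(2)/λ = 13300 hours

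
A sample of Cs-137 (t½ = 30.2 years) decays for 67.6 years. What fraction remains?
N/N₀ = (1/2)^(t/t½) = 0.2119 = 21.2%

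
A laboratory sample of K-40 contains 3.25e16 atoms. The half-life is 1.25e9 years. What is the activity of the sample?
A = λN = 1.802e7 decays/year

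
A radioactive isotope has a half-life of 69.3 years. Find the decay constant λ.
λ = ln(2)/t½ = 0.01 year⁻¹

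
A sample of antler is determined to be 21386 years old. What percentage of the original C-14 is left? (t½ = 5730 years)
N/N₀ = (1/2)^(t/t½) = 0.07524 = 7.52%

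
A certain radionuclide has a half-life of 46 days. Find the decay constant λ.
λ = ln(2)/t½ = 0.01507 day⁻¹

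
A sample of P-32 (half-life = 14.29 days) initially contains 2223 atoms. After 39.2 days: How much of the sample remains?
N = N₀(1/2)^(t/t½) = 332 atoms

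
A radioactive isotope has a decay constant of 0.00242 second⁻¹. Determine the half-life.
t½ = ln(2)/λ = 286.4 seconds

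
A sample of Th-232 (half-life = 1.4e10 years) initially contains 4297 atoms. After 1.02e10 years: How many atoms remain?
N = N₀(1/2)^(t/t½) = 2593 atoms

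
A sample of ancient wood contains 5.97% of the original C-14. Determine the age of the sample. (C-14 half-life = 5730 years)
Age = t½ × log₂(1/ratio) = 23300 years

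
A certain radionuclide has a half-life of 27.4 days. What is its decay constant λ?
λ = ln(2)/t½ = 0.0253 day⁻¹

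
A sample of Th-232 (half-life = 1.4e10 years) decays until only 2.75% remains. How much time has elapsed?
t = t½ × log₂(N₀/N) = 7.258e10 years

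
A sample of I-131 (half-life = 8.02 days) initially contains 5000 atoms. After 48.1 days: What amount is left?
N = N₀(1/2)^(t/t½) = 78.26 atoms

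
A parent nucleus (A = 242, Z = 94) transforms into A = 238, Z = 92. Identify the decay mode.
ΔA = -4, ΔZ = -2 ⇒ alpha decay (α)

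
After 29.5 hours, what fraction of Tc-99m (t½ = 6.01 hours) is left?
N/N₀ = (1/2)^(t/t½) = 0.0333 = 3.33%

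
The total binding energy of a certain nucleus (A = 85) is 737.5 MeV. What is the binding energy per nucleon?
B.E./A = 737.5/85 = 8.676 MeV/nucleon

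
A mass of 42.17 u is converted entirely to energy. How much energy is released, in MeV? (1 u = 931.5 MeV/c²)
E = mc² = 39280 MeV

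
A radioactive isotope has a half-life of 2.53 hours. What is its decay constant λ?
λ = ln(2)/t½ = 0.274 hour⁻¹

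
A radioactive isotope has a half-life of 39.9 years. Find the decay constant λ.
λ = ln(2)/t½ = 0.01737 year⁻¹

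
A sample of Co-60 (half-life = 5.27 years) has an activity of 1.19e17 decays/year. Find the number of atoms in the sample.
N = A/λ = 9.048e17 atoms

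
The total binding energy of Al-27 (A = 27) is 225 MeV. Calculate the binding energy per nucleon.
B.E./A = 225/27 = 8.333 MeV/nucleon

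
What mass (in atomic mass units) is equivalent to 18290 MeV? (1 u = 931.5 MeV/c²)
m = E/c² = 19.63 u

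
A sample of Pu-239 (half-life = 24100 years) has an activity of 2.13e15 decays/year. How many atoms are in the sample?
N = A/λ = 7.406e19 atoms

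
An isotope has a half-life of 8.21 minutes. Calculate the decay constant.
λ = ln(2)/t½ = 0.08443 minute⁻¹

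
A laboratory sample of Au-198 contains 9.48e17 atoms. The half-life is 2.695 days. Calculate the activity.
A = λN = 2.438e17 decays/day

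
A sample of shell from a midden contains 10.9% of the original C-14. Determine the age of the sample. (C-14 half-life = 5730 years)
Age = t½ × log₂(1/ratio) = 18320 years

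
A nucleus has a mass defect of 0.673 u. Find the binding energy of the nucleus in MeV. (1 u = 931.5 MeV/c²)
B.E. = Δm × 931.5 = 626.9 MeV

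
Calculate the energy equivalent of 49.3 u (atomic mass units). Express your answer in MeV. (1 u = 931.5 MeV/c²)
E = mc² = 45920 MeV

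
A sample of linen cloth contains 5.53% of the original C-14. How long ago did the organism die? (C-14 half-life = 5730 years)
Age = t½ × log₂(1/ratio) = 23930 years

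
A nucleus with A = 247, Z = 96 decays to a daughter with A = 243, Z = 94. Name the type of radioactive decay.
ΔA = -4, ΔZ = -2 ⇒ alpha decay (α)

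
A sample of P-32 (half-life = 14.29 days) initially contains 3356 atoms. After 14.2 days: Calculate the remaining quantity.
N = N₀(1/2)^(t/t½) = 1685 atoms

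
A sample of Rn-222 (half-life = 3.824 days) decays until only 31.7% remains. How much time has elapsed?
t = t½ × log₂(N₀/N) = 6.338 days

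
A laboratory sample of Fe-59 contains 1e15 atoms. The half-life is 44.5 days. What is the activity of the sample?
A = λN = 1.558e13 decays/day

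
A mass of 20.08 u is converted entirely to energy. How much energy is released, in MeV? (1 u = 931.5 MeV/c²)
E = mc² = 18700 MeV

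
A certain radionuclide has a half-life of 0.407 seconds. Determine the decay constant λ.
λ = ln(2)/t½ = 1.703 second⁻¹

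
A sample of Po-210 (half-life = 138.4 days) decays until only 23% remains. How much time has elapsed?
t = t½ × log₂(N₀/N) = 293.4 days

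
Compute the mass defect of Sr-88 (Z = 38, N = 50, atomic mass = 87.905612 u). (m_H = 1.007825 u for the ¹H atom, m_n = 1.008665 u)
Δm = Z·m_H + N·m_n − M = 0.825 u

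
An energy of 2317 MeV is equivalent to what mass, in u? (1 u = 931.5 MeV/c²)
m = E/c² = 2.487 u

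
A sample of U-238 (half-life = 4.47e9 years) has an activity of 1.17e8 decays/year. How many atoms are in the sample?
N = A/λ = 7.545e17 atoms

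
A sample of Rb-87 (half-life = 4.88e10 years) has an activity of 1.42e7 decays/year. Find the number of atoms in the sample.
N = A/λ = 9.997e17 atoms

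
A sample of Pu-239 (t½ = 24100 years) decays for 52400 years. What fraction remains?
N/N₀ = (1/2)^(t/t½) = 0.2216 = 22.2%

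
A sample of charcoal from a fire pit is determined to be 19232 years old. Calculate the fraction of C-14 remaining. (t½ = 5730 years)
N/N₀ = (1/2)^(t/t½) = 0.09764 = 9.76%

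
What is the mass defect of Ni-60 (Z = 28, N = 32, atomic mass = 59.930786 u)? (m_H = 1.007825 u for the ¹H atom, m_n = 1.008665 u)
Δm = Z·m_H + N·m_n − M = 0.5656 u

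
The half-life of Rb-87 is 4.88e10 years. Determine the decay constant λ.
λ = ln(2)/t½ = 1.42e-11 year⁻¹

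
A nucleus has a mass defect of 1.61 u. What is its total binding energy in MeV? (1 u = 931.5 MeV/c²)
B.E. = Δm × 931.5 = 1500 MeV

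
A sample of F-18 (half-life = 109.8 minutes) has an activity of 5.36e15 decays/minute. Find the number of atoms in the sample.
N = A/λ = 8.491e17 atoms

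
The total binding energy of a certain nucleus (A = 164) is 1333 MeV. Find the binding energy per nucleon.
B.E./A = 1333/164 = 8.128 MeV/nucleon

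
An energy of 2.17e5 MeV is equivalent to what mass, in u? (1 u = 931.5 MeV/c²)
m = E/c² = 233 u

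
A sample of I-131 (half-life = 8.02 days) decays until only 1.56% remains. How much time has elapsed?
t = t½ × log₂(N₀/N) = 48.14 days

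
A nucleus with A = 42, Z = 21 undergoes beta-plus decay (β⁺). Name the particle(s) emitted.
β⁺: positron (e⁺) + neutrino (νₑ)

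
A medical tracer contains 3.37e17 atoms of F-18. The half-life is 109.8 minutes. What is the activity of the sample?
A = λN = 2.127e15 decays/minute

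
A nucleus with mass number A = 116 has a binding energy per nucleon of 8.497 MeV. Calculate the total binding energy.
B.E. = 8.497 × 116 = 985.7 MeV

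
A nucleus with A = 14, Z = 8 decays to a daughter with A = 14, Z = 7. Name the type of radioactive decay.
ΔA = 0, ΔZ = -1 ⇒ beta-plus decay (β⁺) or electron capture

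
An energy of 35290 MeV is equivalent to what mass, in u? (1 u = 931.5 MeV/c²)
m = E/c² = 37.89 u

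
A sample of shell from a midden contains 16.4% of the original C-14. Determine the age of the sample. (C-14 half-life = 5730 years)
Age = t½ × log₂(1/ratio) = 14950 years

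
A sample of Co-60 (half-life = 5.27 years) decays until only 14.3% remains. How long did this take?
t = t½ × log₂(N₀/N) = 14.79 years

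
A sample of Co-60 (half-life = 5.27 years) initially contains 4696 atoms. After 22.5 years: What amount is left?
N = N₀(1/2)^(t/t½) = 243.5 atoms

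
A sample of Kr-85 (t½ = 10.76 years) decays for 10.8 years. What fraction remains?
N/N₀ = (1/2)^(t/t½) = 0.4987 = 49.9%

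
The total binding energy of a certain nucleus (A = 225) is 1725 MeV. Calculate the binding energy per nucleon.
B.E./A = 1725/225 = 7.667 MeV/nucleon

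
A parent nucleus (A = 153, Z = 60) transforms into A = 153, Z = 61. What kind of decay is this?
ΔA = 0, ΔZ = +1 ⇒ beta-minus decay (β⁻)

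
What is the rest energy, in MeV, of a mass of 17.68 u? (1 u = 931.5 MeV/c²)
E = mc² = 16470 MeV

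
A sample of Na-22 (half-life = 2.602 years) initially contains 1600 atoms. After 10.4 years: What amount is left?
N = N₀(1/2)^(t/t½) = 100.2 atoms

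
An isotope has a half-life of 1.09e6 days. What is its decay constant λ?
λ = ln(2)/t½ = 6.359e-7 day⁻¹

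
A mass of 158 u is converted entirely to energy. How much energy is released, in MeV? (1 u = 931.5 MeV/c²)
E = mc² = 1.472e5 MeV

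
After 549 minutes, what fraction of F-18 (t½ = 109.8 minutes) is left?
N/N₀ = (1/2)^(t/t½) = 0.03125 = 3.12%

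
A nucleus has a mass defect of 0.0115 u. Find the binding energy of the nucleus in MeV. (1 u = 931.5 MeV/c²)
B.E. = Δm × 931.5 = 10.71 MeV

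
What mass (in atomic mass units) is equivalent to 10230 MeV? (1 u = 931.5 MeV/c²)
m = E/c² = 10.98 u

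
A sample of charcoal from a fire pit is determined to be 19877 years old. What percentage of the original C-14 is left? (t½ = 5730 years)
N/N₀ = (1/2)^(t/t½) = 0.09031 = 9.03%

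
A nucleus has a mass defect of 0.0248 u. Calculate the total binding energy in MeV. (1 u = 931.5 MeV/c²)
B.E. = Δm × 931.5 = 23.1 MeV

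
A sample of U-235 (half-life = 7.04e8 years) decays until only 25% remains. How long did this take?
t = t½ × log₂(N₀/N) = 1.408e9 years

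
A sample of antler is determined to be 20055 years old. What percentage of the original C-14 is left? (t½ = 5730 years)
N/N₀ = (1/2)^(t/t½) = 0.08839 = 8.84%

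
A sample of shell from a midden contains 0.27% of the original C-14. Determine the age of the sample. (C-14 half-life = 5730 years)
Age = t½ × log₂(1/ratio) = 48890 years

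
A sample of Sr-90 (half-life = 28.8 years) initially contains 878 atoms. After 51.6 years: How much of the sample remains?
N = N₀(1/2)^(t/t½) = 253.6 atoms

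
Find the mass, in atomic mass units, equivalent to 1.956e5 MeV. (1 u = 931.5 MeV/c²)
m = E/c² = 210 u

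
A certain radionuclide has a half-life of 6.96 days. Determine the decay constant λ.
λ = ln(2)/t½ = 0.09959 day⁻¹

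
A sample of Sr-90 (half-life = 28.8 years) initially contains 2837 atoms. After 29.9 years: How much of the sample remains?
N = N₀(1/2)^(t/t½) = 1381 atoms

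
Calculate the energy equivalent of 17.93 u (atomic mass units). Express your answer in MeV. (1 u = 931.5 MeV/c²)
E = mc² = 16700 MeV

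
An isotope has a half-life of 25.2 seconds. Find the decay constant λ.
λ = ln(2)/t½ = 0.02751 second⁻¹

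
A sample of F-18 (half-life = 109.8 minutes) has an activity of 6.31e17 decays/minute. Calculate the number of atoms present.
N = A/λ = 9.996e19 atoms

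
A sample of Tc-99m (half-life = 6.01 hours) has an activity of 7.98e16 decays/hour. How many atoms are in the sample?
N = A/λ = 6.919e17 atoms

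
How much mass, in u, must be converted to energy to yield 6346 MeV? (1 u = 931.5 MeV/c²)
m = E/c² = 6.813 u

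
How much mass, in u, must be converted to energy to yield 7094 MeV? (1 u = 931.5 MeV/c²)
m = E/c² = 7.616 u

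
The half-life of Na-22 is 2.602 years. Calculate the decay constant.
λ = ln(2)/t½ = 0.2664 year⁻¹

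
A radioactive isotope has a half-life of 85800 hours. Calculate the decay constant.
λ = ln(2)/t½ = 8.079e-6 hour⁻¹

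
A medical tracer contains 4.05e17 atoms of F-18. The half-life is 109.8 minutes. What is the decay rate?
A = λN = 2.557e15 decays/minute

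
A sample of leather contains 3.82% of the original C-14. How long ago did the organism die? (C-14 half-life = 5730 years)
Age = t½ × log₂(1/ratio) = 26990 years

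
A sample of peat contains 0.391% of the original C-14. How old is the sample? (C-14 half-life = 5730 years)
Age = t½ × log₂(1/ratio) = 45830 years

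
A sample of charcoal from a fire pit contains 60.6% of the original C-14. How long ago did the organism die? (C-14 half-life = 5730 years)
Age = t½ × log₂(1/ratio) = 4141 years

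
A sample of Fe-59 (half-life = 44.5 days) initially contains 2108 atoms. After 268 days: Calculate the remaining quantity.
N = N₀(1/2)^(t/t½) = 32.43 atoms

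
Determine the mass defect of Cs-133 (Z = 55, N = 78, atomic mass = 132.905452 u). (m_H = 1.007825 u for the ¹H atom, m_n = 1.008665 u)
Δm = Z·m_H + N·m_n − M = 1.201 u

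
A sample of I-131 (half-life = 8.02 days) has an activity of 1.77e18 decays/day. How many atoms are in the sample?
N = A/λ = 2.048e19 atoms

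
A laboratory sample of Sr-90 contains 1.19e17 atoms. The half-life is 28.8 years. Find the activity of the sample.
A = λN = 2.864e15 decays/year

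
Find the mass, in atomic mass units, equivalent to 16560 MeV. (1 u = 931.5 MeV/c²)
m = E/c² = 17.78 u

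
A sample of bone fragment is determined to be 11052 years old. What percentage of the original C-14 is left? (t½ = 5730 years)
N/N₀ = (1/2)^(t/t½) = 0.2626 = 26.3%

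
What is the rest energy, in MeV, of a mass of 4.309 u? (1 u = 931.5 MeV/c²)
E = mc² = 4014 MeV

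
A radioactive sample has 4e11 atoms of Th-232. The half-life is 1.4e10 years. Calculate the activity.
A = λN = 19.8 decays/year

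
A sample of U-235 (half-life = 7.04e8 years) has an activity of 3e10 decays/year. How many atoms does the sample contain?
N = A/λ = 3.047e19 atoms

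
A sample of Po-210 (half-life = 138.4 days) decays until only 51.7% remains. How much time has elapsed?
t = t½ × log₂(N₀/N) = 131.7 days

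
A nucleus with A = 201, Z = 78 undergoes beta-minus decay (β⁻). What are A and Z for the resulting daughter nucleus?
Daughter: A = 201, Z = 79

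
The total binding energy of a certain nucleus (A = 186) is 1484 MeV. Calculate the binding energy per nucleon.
B.E./A = 1484/186 = 7.978 MeV/nucleon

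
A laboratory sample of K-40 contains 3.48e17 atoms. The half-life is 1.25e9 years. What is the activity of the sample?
A = λN = 1.93e8 decays/year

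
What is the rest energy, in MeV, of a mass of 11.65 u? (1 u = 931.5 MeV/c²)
E = mc² = 10850 MeV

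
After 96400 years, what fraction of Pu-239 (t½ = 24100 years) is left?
N/N₀ = (1/2)^(t/t½) = 0.0625 = 6.25%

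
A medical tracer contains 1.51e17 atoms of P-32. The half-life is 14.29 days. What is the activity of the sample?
A = λN = 7.324e15 decays/day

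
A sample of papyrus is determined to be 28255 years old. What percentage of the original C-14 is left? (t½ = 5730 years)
N/N₀ = (1/2)^(t/t½) = 0.03278 = 3.28%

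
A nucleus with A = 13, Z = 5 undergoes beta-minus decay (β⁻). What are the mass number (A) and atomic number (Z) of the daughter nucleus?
Daughter: A = 13, Z = 6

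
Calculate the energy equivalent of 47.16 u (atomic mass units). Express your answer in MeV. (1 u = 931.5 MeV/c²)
E = mc² = 43930 MeV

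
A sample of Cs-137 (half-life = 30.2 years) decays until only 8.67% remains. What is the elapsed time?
t = t½ × log₂(N₀/N) = 106.5 years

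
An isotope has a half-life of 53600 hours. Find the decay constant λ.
λ = ln(2)/t½ = 1.293e-5 hour⁻¹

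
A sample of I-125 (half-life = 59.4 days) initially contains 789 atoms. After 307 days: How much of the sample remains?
N = N₀(1/2)^(t/t½) = 21.94 atoms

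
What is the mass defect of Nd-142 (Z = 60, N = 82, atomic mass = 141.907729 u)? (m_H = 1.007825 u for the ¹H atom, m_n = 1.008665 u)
Δm = Z·m_H + N·m_n − M = 1.272 u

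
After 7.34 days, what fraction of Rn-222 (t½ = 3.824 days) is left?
N/N₀ = (1/2)^(t/t½) = 0.2644 = 26.4%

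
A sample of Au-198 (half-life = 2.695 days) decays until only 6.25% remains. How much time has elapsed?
t = t½ × log₂(N₀/N) = 10.78 days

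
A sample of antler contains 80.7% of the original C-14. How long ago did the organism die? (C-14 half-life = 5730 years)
Age = t½ × log₂(1/ratio) = 1773 years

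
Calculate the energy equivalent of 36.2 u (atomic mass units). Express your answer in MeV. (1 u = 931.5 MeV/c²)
E = mc² = 33720 MeV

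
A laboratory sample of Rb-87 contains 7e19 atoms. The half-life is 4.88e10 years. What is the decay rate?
A = λN = 9.943e8 decays/year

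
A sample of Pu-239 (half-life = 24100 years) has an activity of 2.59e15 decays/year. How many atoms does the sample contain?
N = A/λ = 9.005e19 atoms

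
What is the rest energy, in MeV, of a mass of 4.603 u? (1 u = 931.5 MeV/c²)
E = mc² = 4288 MeV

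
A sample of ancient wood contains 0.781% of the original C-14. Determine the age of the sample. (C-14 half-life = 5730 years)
Age = t½ × log₂(1/ratio) = 40110 years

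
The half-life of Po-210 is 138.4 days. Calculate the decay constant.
λ = ln(2)/t½ = 0.005008 day⁻¹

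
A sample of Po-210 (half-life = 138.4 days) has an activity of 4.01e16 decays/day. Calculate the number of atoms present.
N = A/λ = 8.007e18 atoms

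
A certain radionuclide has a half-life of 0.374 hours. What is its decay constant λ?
λ = ln(2)/t½ = 1.853 hour⁻¹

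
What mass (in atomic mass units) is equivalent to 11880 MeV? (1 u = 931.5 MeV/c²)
m = E/c² = 12.75 u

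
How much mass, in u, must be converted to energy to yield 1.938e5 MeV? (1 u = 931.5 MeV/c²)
m = E/c² = 208.1 u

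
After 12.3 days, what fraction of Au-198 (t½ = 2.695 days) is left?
N/N₀ = (1/2)^(t/t½) = 0.04228 = 4.23%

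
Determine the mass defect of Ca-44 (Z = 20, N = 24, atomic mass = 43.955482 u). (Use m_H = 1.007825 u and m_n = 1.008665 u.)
Δm = Z·m_H + N·m_n − M = 0.409 u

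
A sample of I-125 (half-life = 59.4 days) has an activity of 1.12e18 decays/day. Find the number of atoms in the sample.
N = A/λ = 9.598e19 atoms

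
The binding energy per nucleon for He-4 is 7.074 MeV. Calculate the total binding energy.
B.E. = 7.074 × 4 = 28.3 MeV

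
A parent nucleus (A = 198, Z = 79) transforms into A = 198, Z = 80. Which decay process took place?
ΔA = 0, ΔZ = +1 ⇒ beta-minus decay (β⁻)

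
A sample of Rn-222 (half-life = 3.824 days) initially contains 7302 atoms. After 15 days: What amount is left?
N = N₀(1/2)^(t/t½) = 481.5 atoms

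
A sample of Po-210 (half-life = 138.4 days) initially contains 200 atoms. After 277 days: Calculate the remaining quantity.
N = N₀(1/2)^(t/t½) = 49.95 atoms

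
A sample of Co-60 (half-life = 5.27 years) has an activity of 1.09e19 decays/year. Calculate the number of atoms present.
N = A/λ = 8.287e19 atoms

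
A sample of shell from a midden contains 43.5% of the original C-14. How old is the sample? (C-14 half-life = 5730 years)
Age = t½ × log₂(1/ratio) = 6881 years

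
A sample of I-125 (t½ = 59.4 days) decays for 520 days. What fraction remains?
N/N₀ = (1/2)^(t/t½) = 0.002316 = 0.232%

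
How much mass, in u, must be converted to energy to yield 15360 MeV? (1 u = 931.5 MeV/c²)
m = E/c² = 16.49 u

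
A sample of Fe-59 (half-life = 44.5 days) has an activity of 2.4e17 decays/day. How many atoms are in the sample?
N = A/λ = 1.541e19 atoms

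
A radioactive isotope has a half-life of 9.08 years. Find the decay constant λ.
λ = ln(2)/t½ = 0.07634 year⁻¹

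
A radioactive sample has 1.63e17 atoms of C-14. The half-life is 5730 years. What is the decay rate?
A = λN = 1.972e13 decays/year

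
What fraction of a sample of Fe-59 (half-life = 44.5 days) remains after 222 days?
N/N₀ = (1/2)^(t/t½) = 0.03149 = 3.15%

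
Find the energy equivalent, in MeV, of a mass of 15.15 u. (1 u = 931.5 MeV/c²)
E = mc² = 14110 MeV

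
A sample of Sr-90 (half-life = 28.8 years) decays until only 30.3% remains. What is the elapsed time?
t = t½ × log₂(N₀/N) = 49.61 years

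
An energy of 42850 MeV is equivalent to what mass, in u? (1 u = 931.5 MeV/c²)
m = E/c² = 46 u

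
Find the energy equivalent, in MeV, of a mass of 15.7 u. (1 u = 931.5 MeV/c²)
E = mc² = 14620 MeV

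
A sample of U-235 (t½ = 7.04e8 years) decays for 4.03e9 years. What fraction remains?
N/N₀ = (1/2)^(t/t½) = 0.01891 = 1.89%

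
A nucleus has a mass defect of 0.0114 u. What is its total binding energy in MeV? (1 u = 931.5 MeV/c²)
B.E. = Δm × 931.5 = 10.62 MeV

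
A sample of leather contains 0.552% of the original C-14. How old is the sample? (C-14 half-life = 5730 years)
Age = t½ × log₂(1/ratio) = 42980 years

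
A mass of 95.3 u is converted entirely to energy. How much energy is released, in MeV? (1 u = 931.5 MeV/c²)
E = mc² = 88770 MeV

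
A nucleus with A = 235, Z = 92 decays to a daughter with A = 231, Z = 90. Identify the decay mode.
ΔA = -4, ΔZ = -2 ⇒ alpha decay (α)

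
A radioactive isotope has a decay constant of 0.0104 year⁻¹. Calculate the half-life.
t½ = ln(2)/λ = 66.65 years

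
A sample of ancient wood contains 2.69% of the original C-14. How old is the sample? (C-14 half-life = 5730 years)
Age = t½ × log₂(1/ratio) = 29890 years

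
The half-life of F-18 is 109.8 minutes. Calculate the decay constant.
λ = ln(2)/t½ = 0.006313 minute⁻¹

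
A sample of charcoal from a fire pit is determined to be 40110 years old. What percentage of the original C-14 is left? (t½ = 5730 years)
N/N₀ = (1/2)^(t/t½) = 0.007812 = 0.781%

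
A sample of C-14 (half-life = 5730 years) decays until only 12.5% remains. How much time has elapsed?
t = t½ × log₂(N₀/N) = 17190 years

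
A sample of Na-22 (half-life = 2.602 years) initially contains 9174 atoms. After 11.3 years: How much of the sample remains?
N = N₀(1/2)^(t/t½) = 452.1 atoms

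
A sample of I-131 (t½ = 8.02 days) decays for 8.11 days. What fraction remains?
N/N₀ = (1/2)^(t/t½) = 0.4961 = 49.6%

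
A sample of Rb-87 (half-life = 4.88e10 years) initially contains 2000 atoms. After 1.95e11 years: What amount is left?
N = N₀(1/2)^(t/t½) = 125.4 atoms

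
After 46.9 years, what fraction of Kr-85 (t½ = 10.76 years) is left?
N/N₀ = (1/2)^(t/t½) = 0.04874 = 4.87%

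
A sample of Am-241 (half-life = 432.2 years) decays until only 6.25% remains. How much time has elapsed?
t = t½ × log₂(N₀/N) = 1729 years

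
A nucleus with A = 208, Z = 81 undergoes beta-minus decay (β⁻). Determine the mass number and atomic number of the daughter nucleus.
Daughter: A = 208, Z = 82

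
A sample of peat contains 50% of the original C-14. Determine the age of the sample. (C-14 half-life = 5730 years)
Age = t½ × log₂(1/ratio) = 5730 years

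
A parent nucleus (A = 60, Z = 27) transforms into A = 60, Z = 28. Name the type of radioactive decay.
ΔA = 0, ΔZ = +1 ⇒ beta-minus decay (β⁻)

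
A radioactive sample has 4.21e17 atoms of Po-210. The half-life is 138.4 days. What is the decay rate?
A = λN = 2.108e15 decays/day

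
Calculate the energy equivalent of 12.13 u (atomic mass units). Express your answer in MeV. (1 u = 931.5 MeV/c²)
E = mc² = 11300 MeV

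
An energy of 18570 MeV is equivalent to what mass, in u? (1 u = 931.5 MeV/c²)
m = E/c² = 19.94 u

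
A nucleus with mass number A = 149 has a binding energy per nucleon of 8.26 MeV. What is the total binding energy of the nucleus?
B.E. = 8.26 × 149 = 1231 MeV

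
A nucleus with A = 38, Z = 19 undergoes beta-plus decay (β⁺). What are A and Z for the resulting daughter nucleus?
Daughter: A = 38, Z = 18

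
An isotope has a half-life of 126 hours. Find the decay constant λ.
λ = ln(2)/t½ = 0.005501 hour⁻¹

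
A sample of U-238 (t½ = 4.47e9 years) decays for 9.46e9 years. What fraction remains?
N/N₀ = (1/2)^(t/t½) = 0.2306 = 23.1%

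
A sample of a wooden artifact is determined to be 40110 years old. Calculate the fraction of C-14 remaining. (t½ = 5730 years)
N/N₀ = (1/2)^(t/t½) = 0.007812 = 0.781%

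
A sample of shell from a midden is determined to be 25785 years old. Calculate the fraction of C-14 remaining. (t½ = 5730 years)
N/N₀ = (1/2)^(t/t½) = 0.04419 = 4.42%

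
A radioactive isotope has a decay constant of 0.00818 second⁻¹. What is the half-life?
t½ = ln(2)/λ = 84.74 seconds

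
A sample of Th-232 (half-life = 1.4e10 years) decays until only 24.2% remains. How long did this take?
t = t½ × log₂(N₀/N) = 2.866e10 years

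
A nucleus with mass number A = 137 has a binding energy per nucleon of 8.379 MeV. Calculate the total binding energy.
B.E. = 8.379 × 137 = 1148 MeV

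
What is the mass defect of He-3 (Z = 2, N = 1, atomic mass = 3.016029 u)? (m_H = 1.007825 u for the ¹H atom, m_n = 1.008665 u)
Δm = Z·m_H + N·m_n − M = 0.008286 u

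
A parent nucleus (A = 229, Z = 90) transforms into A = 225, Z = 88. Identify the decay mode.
ΔA = -4, ΔZ = -2 ⇒ alpha decay (α)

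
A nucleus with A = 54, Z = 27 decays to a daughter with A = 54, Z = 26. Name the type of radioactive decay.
ΔA = 0, ΔZ = -1 ⇒ beta-plus decay (β⁺) or electron capture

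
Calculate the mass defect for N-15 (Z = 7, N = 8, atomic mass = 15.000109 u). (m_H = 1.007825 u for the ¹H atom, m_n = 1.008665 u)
Δm = Z·m_H + N·m_n − M = 0.124 u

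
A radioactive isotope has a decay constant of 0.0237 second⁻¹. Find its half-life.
t½ = ln(2)/λ = 29.25 seconds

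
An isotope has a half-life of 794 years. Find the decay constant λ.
λ = ln(2)/t½ = 8.73e-4 year⁻¹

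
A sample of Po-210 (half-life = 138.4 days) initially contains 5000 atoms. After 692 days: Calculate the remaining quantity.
N = N₀(1/2)^(t/t½) = 156.2 atoms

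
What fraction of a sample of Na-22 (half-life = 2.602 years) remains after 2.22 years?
N/N₀ = (1/2)^(t/t½) = 0.5536 = 55.4%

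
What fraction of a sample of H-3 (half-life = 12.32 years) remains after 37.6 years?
N/N₀ = (1/2)^(t/t½) = 0.1206 = 12.1%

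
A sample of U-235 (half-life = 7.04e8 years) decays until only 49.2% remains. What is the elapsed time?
t = t½ × log₂(N₀/N) = 7.204e8 years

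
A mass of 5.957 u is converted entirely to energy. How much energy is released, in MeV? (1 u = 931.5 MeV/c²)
E = mc² = 5549 MeV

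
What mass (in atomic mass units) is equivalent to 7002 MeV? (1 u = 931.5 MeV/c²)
m = E/c² = 7.517 u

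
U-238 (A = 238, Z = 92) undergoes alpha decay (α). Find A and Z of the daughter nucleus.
Daughter: A = 234, Z = 90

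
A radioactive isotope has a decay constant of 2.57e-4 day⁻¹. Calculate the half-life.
t½ = ln(2)/λ = 2697 days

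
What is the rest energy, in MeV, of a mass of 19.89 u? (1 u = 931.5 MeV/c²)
E = mc² = 18530 MeV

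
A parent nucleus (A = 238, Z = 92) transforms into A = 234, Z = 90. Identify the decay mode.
ΔA = -4, ΔZ = -2 ⇒ alpha decay (α)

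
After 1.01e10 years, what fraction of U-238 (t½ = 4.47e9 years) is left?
N/N₀ = (1/2)^(t/t½) = 0.2088 = 20.9%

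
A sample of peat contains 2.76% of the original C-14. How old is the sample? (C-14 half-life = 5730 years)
Age = t½ × log₂(1/ratio) = 29680 years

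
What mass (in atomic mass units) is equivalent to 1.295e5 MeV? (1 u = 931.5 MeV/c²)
m = E/c² = 139 u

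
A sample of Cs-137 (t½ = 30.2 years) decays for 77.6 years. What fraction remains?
N/N₀ = (1/2)^(t/t½) = 0.1685 = 16.8%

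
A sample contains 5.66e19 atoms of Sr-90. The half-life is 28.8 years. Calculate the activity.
A = λN = 1.362e18 decays/year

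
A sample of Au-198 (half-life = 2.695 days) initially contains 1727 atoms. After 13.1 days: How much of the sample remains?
N = N₀(1/2)^(t/t½) = 59.43 atoms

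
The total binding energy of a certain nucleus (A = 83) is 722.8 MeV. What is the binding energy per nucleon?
B.E./A = 722.8/83 = 8.708 MeV/nucleon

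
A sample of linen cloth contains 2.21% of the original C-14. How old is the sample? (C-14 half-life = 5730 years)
Age = t½ × log₂(1/ratio) = 31510 years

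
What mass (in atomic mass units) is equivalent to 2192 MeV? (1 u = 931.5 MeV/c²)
m = E/c² = 2.353 u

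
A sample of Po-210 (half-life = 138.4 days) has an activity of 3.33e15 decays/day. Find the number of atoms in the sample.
N = A/λ = 6.649e17 atoms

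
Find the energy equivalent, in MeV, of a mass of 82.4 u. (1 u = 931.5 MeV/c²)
E = mc² = 76760 MeV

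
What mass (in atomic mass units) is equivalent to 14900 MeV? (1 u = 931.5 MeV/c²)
m = E/c² = 16 u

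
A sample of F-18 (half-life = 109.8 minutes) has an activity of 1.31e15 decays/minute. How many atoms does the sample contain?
N = A/λ = 2.075e17 atoms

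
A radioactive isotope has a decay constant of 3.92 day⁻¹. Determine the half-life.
t½ = ln(2)/λ = 0.1768 days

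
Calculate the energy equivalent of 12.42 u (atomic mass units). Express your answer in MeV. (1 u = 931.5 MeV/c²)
E = mc² = 11570 MeV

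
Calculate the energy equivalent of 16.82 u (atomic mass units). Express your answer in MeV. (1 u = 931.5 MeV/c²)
E = mc² = 15670 MeV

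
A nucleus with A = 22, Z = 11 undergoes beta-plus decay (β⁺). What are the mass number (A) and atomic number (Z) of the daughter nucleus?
Daughter: A = 22, Z = 10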